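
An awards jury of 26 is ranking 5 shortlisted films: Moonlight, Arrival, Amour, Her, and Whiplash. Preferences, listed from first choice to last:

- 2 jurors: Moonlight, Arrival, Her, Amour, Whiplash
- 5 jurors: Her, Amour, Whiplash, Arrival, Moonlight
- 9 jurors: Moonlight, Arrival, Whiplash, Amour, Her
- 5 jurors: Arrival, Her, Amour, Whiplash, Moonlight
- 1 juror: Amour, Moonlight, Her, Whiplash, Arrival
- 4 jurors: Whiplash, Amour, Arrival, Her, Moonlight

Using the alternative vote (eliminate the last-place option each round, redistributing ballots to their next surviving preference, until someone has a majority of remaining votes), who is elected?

Arrival

Round 1: Moonlight 11, Arrival 5, Amour 1, Her 5, Whiplash 4. Eliminate Amour.
Round 2: Moonlight 12, Arrival 5, Her 5, Whiplash 4. Eliminate Whiplash.
Round 3: Moonlight 12, Arrival 9, Her 5. Eliminate Her.
Round 4: Moonlight 12, Arrival 14. Arrival has a majority.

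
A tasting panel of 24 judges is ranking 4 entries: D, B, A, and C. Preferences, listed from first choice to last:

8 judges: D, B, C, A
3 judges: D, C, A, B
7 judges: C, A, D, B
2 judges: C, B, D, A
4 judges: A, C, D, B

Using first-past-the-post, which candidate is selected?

First-place votes: D 11, B 0, A 4, C 9.
D has the most first-place votes.

D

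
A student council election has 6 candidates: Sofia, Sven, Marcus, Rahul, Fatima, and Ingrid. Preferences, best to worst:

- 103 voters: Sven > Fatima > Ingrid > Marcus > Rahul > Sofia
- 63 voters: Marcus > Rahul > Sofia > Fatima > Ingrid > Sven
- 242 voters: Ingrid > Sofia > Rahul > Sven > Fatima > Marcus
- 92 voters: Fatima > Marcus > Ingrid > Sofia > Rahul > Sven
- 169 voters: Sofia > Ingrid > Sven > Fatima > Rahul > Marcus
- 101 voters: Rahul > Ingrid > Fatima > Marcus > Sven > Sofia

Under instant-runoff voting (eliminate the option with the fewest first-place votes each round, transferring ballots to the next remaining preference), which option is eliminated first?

Round 1: Sofia 169, Sven 103, Marcus 63, Rahul 101, Fatima 92, Ingrid 242. Eliminate Marcus.

Marcus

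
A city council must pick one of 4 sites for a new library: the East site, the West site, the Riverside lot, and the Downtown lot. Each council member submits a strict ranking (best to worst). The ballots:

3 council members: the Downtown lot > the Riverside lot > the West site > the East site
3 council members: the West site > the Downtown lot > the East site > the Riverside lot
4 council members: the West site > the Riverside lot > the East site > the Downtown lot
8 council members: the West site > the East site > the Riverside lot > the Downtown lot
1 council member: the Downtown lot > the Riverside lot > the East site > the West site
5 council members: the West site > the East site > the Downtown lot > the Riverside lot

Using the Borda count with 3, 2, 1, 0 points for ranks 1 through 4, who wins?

the West site

the East site: 3·0 + 3·1 + 4·1 + 8·2 + 1·1 + 5·2 = 34
the West site: 3·1 + 3·3 + 4·3 + 8·3 + 1·0 + 5·3 = 63
the Riverside lot: 3·2 + 3·0 + 4·2 + 8·1 + 1·2 + 5·0 = 24
the Downtown lot: 3·3 + 3·2 + 4·0 + 8·0 + 1·3 + 5·1 = 23
the West site has the highest Borda score (63).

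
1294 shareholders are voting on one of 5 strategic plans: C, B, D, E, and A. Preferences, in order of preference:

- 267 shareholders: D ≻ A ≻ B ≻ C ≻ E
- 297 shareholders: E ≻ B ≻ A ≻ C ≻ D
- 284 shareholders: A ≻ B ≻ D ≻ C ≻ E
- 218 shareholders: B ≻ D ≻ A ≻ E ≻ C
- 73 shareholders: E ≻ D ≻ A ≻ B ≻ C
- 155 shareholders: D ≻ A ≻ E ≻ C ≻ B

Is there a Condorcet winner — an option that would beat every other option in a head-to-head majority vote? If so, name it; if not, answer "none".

Checking pairwise contests:
B beats C 1139–155.
A beats B 779–515.
B beats D 799–495.
B beats E 769–525.
D beats A 713–581.
Every option loses at least one head-to-head, so there is no Condorcet winner.

none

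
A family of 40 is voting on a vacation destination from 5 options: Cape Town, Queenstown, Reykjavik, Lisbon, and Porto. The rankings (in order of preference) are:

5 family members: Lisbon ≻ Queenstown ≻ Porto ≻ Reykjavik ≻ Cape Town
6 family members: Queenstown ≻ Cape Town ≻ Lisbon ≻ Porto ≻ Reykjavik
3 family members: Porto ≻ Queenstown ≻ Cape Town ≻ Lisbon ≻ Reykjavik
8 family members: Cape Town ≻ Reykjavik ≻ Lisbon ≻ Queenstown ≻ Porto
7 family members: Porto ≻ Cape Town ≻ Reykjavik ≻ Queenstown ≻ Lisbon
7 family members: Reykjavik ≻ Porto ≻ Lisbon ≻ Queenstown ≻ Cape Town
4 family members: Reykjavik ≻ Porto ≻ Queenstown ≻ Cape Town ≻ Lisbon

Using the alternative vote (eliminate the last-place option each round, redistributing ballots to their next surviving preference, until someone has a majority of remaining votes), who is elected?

Round 1: Cape Town 8, Queenstown 6, Reykjavik 11, Lisbon 5, Porto 10. Eliminate Lisbon.
Round 2: Cape Town 8, Queenstown 11, Reykjavik 11, Porto 10. Eliminate Cape Town.
Round 3: Queenstown 11, Reykjavik 19, Porto 10. Eliminate Porto.
Round 4: Queenstown 14, Reykjavik 26. Reykjavik has a majority.

Reykjavik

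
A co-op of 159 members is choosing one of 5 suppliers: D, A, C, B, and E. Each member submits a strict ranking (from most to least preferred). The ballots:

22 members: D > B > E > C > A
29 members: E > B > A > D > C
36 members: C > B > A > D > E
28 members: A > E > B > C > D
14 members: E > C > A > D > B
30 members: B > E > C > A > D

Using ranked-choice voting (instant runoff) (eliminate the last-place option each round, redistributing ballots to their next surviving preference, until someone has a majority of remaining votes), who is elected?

Round 1: D 22, A 28, C 36, B 30, E 43. Eliminate D.
Round 2: A 28, C 36, B 52, E 43. Eliminate A.
Round 3: C 36, B 52, E 71. Eliminate C.
Round 4: B 88, E 71. B has a majority.

B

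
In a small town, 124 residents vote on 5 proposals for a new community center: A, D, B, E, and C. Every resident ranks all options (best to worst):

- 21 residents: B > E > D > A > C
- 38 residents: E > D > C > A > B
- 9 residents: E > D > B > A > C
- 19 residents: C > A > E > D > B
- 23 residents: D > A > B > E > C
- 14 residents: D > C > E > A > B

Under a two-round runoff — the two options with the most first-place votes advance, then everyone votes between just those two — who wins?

E

Round 1 first-place votes: A 0, D 37, B 21, E 47, C 19.
E and D advance.
Runoff: E is preferred to D by 87 voters; D by 37.
E wins the runoff.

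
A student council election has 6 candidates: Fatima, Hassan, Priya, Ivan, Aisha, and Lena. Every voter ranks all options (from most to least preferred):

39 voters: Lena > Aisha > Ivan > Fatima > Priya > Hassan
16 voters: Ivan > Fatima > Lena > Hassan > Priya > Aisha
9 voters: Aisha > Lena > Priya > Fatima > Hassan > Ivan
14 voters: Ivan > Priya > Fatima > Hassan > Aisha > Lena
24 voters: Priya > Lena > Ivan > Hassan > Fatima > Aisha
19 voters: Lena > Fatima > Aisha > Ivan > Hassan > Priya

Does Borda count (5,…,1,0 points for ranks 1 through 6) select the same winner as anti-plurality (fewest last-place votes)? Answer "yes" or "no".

no

Borda — scores: Fatima 302, Hassan 136, Priya 258, Ivan 377, Aisha 272, Lena 470. Winner: Lena.
Anti-plurality — last-place votes: Fatima 0, Hassan 39, Priya 19, Ivan 9, Aisha 40, Lena 14. Winner: Fatima.
The two methods disagree.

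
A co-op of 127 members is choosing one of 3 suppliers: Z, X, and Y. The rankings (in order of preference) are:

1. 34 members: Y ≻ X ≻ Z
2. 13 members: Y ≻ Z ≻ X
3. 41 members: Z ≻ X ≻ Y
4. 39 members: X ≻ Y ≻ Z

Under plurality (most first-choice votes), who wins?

Y

First-place votes: Z 41, X 39, Y 47.
Y has the most first-place votes.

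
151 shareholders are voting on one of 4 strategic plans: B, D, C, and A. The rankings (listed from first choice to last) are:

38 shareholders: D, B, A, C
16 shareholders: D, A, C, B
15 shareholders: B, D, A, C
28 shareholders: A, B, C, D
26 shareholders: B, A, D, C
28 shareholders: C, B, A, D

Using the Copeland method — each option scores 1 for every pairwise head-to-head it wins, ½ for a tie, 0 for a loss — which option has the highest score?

B: beats D, C, and A → score 3.
D: beats C; loses to B and A → score 1.
C: loses to B, D, and A → score 0.
A: beats D and C; loses to B → score 2.
B has the best pairwise record.

B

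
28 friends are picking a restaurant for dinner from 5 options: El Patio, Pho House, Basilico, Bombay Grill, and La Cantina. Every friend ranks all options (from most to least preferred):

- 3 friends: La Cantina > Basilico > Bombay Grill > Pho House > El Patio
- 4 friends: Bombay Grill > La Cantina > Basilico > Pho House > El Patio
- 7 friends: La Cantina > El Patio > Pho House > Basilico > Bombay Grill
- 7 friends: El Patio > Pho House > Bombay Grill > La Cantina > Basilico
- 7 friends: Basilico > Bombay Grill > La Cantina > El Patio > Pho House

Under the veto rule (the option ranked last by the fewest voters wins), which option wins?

La Cantina

Last-place votes: El Patio 7, Pho House 7, Basilico 7, Bombay Grill 7, La Cantina 0.
La Cantina is ranked last by the fewest voters, so La Cantina wins.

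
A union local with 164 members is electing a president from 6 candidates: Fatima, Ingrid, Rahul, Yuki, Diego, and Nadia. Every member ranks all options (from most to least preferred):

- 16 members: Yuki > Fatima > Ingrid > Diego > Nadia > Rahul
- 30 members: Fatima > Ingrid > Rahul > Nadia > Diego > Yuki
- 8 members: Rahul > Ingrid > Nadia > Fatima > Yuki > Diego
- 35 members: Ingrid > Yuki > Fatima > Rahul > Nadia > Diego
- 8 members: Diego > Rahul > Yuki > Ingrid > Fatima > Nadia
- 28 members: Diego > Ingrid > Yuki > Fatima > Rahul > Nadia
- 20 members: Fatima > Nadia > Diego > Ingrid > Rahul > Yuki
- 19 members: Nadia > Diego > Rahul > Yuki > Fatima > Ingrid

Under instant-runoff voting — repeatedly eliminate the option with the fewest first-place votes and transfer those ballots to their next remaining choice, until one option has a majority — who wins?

Fatima

Round 1: Fatima 50, Ingrid 35, Rahul 8, Yuki 16, Diego 36, Nadia 19. Eliminate Rahul.
Round 2: Fatima 50, Ingrid 43, Yuki 16, Diego 36, Nadia 19. Eliminate Yuki.
Round 3: Fatima 66, Ingrid 43, Diego 36, Nadia 19. Eliminate Nadia.
Round 4: Fatima 66, Ingrid 43, Diego 55. Eliminate Ingrid.
Round 5: Fatima 109, Diego 55. Fatima has a majority.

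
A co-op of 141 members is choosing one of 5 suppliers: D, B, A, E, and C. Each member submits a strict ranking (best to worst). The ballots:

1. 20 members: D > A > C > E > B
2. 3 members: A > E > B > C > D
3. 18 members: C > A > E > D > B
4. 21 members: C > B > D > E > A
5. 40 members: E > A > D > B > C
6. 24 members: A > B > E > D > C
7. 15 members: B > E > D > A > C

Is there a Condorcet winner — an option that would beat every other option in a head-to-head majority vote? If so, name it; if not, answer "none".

E

E vs D: 100–41 for E.
E vs B: 81–60 for E.
E vs A: 76–65 for E.
E vs C: 82–59 for E.
E beats every other option head-to-head.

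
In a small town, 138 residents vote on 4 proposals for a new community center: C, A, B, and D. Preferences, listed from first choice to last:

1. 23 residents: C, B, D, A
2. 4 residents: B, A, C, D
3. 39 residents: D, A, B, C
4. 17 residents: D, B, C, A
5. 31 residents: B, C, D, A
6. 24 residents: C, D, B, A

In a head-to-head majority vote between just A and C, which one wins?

C

Voters preferring A to C: 43; preferring C to A: 95.
C wins the head-to-head.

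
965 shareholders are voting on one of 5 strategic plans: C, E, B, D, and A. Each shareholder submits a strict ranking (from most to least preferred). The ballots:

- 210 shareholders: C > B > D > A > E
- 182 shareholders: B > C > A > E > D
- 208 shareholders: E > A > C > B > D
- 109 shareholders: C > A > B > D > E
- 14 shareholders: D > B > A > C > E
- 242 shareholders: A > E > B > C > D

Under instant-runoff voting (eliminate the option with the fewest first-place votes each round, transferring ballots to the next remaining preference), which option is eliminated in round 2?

B

Round 1: C 319, E 208, B 182, D 14, A 242. Eliminate D.
Round 2: C 319, E 208, B 196, A 242. Eliminate B.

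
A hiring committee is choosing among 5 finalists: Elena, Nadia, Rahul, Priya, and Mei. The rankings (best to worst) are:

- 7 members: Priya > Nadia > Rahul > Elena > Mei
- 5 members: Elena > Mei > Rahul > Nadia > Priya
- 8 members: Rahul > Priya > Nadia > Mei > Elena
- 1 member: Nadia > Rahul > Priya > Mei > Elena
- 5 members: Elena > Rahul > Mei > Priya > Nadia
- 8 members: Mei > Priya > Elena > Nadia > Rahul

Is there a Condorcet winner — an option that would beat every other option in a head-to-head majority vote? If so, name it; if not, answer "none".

Checking pairwise contests:
Priya beats Elena 24–10.
Elena beats Nadia 18–16.
Elena beats Rahul 18–16.
Rahul beats Priya 19–15.
Rahul beats Mei 21–13.
Every option loses at least one head-to-head, so there is no Condorcet winner.

none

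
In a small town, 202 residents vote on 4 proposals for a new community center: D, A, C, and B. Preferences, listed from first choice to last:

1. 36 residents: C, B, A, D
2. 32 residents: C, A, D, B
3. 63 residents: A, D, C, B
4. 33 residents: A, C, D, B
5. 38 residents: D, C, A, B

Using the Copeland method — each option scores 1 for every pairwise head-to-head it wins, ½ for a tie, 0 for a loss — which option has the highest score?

C

D: beats B; ties C; loses to A → score 1.5.
A: beats D and B; loses to C → score 2.
C: beats A and B; ties D → score 2.5.
B: loses to D, A, and C → score 0.
C has the best pairwise record.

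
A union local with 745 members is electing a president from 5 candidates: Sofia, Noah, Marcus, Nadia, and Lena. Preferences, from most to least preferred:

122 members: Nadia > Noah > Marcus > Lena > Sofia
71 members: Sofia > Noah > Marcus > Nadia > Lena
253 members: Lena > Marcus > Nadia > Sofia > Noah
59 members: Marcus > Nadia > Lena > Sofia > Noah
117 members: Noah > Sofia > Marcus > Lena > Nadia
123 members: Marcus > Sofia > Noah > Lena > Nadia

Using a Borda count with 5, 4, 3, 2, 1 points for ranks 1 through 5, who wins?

Marcus

Sofia: 122·1 + 71·5 + 253·2 + 59·2 + 117·4 + 123·4 = 2061
Noah: 122·4 + 71·4 + 253·1 + 59·1 + 117·5 + 123·3 = 2038
Marcus: 122·3 + 71·3 + 253·4 + 59·5 + 117·3 + 123·5 = 2852
Nadia: 122·5 + 71·2 + 253·3 + 59·4 + 117·1 + 123·1 = 1987
Lena: 122·2 + 71·1 + 253·5 + 59·3 + 117·2 + 123·2 = 2237
Marcus has the highest Borda score (2852).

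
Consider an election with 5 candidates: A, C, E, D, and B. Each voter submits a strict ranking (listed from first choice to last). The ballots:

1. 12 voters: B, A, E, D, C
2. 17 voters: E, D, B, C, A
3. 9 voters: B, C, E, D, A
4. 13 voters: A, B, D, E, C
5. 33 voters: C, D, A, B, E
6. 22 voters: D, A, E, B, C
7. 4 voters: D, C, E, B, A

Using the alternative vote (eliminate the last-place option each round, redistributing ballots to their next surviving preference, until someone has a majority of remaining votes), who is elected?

D

Round 1: A 13, C 33, E 17, D 26, B 21. Eliminate A.
Round 2: C 33, E 17, D 26, B 34. Eliminate E.
Round 3: C 33, D 43, B 34. Eliminate C.
Round 4: D 76, B 34. D has a majority.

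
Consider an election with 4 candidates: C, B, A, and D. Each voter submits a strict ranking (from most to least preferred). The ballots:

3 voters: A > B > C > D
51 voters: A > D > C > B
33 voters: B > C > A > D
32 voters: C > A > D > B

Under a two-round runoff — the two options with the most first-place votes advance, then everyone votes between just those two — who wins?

Round 1 first-place votes: C 32, B 33, A 54, D 0.
A and B advance.
Runoff: A is preferred to B by 86 voters; B by 33.
A wins the runoff.

A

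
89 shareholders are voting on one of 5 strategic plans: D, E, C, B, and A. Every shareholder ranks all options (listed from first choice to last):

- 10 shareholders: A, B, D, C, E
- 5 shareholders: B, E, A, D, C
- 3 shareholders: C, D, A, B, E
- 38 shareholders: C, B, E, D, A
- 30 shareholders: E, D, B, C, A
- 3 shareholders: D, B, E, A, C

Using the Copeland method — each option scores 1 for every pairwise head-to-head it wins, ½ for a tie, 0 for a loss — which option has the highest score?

B

D: beats C and A; loses to E and B → score 2.
E: beats D and A; loses to C and B → score 2.
C: beats E and A; loses to D and B → score 2.
B: beats D, E, C, and A → score 4.
A: loses to D, E, C, and B → score 0.
B has the best pairwise record.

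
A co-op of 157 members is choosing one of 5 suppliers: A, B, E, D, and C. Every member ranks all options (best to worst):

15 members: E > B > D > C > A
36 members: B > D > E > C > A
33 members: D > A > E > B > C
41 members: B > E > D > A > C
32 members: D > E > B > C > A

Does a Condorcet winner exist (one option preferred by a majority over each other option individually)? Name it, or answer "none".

none

Checking pairwise contests:
B beats A 124–33.
E beats B 80–77.
D beats E 101–56.
B beats D 92–65.
B beats C 157–0.
Every option loses at least one head-to-head, so there is no Condorcet winner.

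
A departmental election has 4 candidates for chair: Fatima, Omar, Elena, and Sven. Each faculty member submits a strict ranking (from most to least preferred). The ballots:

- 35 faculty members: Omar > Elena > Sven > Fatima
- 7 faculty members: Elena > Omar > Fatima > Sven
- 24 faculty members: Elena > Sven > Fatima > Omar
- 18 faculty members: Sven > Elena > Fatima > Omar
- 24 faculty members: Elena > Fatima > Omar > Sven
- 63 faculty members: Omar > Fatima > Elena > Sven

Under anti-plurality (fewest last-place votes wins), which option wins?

Last-place votes: Fatima 35, Omar 42, Elena 0, Sven 94.
Elena is ranked last by the fewest voters, so Elena wins.

Elena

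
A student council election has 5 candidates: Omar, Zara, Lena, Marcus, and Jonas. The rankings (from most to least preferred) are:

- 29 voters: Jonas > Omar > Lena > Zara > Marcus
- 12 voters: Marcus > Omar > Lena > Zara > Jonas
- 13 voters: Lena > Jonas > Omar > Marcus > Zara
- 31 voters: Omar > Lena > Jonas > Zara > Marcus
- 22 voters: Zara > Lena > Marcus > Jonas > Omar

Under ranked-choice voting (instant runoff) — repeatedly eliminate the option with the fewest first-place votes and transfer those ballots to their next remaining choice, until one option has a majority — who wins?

Jonas

Round 1: Omar 31, Zara 22, Lena 13, Marcus 12, Jonas 29. Eliminate Marcus.
Round 2: Omar 43, Zara 22, Lena 13, Jonas 29. Eliminate Lena.
Round 3: Omar 43, Zara 22, Jonas 42. Eliminate Zara.
Round 4: Omar 43, Jonas 64. Jonas has a majority.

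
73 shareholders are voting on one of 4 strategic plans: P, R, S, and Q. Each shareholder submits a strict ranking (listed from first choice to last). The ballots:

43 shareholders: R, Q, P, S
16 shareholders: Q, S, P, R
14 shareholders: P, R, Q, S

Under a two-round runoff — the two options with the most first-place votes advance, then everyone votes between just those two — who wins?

Round 1 first-place votes: P 14, R 43, S 0, Q 16.
R and Q advance.
Runoff: R is preferred to Q by 57 voters; Q by 16.
R wins the runoff.

R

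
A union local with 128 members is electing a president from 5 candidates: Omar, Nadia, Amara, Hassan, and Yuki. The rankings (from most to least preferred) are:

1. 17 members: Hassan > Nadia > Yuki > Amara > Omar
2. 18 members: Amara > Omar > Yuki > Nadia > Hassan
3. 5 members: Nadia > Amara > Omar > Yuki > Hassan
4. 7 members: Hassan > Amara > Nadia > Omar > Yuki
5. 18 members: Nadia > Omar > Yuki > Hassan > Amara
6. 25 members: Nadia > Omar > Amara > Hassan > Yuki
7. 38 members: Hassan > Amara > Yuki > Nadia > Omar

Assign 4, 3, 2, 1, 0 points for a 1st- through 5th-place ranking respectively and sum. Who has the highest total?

Nadia

Omar: 17·0 + 18·3 + 5·2 + 7·1 + 18·3 + 25·3 + 38·0 = 200
Nadia: 17·3 + 18·1 + 5·4 + 7·2 + 18·4 + 25·4 + 38·1 = 313
Amara: 17·1 + 18·4 + 5·3 + 7·3 + 18·0 + 25·2 + 38·3 = 289
Hassan: 17·4 + 18·0 + 5·0 + 7·4 + 18·1 + 25·1 + 38·4 = 291
Yuki: 17·2 + 18·2 + 5·1 + 7·0 + 18·2 + 25·0 + 38·2 = 187
Nadia has the highest Borda score (313).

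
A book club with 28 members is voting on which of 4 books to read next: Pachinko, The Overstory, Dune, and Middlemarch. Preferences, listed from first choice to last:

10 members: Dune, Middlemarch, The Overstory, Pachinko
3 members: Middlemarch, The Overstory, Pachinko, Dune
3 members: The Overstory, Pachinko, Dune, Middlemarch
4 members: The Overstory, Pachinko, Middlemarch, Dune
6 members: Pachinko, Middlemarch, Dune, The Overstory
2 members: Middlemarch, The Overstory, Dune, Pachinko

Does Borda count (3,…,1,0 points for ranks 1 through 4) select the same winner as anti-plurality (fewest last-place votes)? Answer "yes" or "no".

Borda — scores: Pachinko 35, The Overstory 41, Dune 41, Middlemarch 51. Winner: Middlemarch.
Anti-plurality — last-place votes: Pachinko 12, The Overstory 6, Dune 7, Middlemarch 3. Winner: Middlemarch.
The two methods agree.

yes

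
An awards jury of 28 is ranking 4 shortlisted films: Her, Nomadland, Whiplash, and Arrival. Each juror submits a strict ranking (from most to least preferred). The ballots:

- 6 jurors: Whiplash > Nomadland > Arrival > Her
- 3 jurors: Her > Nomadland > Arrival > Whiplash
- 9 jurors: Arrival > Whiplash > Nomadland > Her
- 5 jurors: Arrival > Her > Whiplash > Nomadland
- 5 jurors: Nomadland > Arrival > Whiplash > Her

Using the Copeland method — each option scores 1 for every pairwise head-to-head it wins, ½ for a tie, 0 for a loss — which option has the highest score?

Arrival

Her: loses to Nomadland, Whiplash, and Arrival → score 0.
Nomadland: beats Her; ties Arrival; loses to Whiplash → score 1.5.
Whiplash: beats Her and Nomadland; loses to Arrival → score 2.
Arrival: beats Her and Whiplash; ties Nomadland → score 2.5.
Arrival has the best pairwise record.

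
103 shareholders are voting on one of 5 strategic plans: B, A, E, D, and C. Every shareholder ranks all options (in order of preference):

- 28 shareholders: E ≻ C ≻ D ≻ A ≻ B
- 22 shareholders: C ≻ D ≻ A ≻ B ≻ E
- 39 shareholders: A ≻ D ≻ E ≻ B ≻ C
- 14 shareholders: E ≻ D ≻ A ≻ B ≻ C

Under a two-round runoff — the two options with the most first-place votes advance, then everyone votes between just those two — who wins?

Round 1 first-place votes: B 0, A 39, E 42, D 0, C 22.
E and A advance.
Runoff: E is preferred to A by 42 voters; A by 61.
A wins the runoff.

A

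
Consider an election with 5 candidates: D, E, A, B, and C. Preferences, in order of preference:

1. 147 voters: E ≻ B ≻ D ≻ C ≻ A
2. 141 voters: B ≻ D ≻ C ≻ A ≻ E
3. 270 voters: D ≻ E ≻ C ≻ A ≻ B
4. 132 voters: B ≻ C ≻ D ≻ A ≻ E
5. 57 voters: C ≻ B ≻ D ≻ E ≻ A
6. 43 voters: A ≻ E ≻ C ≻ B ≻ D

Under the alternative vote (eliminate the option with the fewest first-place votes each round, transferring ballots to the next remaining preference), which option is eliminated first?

Round 1: D 270, E 147, A 43, B 273, C 57. Eliminate A.

A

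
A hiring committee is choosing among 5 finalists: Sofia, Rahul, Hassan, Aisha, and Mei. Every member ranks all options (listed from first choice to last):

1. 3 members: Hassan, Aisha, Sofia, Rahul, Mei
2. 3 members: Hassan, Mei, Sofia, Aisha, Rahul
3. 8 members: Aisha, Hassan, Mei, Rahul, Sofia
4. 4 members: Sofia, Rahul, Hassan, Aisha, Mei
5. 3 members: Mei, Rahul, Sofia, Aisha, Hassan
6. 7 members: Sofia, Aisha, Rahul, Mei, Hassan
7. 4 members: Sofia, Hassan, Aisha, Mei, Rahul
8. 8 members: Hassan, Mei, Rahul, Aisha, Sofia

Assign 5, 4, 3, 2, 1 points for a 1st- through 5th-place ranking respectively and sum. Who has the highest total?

Sofia: 3·3 + 3·3 + 8·1 + 4·5 + 3·3 + 7·5 + 4·5 + 8·1 = 118
Rahul: 3·2 + 3·1 + 8·2 + 4·4 + 3·4 + 7·3 + 4·1 + 8·3 = 102
Hassan: 3·5 + 3·5 + 8·4 + 4·3 + 3·1 + 7·1 + 4·4 + 8·5 = 140
Aisha: 3·4 + 3·2 + 8·5 + 4·2 + 3·2 + 7·4 + 4·3 + 8·2 = 128
Mei: 3·1 + 3·4 + 8·3 + 4·1 + 3·5 + 7·2 + 4·2 + 8·4 = 112
Hassan has the highest Borda score (140).

Hassan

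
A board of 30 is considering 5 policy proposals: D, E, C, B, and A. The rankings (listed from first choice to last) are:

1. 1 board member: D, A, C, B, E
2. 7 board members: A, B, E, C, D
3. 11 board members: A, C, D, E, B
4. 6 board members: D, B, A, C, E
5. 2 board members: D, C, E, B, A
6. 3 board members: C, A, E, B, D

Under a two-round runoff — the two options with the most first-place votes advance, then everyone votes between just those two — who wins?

A

Round 1 first-place votes: D 9, E 0, C 3, B 0, A 18.
A and D advance.
Runoff: A is preferred to D by 21 voters; D by 9.
A wins the runoff.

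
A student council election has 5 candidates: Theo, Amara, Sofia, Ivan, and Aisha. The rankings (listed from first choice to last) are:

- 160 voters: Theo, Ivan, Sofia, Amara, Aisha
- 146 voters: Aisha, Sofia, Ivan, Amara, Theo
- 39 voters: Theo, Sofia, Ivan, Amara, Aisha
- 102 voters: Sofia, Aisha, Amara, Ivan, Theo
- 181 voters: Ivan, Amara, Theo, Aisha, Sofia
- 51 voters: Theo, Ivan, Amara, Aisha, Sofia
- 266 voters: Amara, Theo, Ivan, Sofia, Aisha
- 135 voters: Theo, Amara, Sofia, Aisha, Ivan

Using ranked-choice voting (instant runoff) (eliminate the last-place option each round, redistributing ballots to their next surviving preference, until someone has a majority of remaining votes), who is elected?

Round 1: Theo 385, Amara 266, Sofia 102, Ivan 181, Aisha 146. Eliminate Sofia.
Round 2: Theo 385, Amara 266, Ivan 181, Aisha 248. Eliminate Ivan.
Round 3: Theo 385, Amara 447, Aisha 248. Eliminate Aisha.
Round 4: Theo 385, Amara 695. Amara has a majority.

Amara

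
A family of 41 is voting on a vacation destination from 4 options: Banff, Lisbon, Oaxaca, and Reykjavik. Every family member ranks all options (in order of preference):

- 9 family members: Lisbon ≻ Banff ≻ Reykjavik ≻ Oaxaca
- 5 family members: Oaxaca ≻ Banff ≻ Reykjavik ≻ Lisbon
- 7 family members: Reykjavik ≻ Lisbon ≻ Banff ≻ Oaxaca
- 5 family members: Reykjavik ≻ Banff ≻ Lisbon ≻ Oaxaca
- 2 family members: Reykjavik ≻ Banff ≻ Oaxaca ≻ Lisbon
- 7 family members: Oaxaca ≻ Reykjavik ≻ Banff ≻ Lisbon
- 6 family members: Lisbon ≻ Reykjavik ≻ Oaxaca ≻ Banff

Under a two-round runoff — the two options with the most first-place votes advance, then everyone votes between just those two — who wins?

Round 1 first-place votes: Banff 0, Lisbon 15, Oaxaca 12, Reykjavik 14.
Lisbon and Reykjavik advance.
Runoff: Lisbon is preferred to Reykjavik by 15 voters; Reykjavik by 26.
Reykjavik wins the runoff.

Reykjavik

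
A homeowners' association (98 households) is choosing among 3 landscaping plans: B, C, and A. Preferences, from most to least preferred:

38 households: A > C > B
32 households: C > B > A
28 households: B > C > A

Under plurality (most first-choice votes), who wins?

First-place votes: B 28, C 32, A 38.
A has the most first-place votes.

A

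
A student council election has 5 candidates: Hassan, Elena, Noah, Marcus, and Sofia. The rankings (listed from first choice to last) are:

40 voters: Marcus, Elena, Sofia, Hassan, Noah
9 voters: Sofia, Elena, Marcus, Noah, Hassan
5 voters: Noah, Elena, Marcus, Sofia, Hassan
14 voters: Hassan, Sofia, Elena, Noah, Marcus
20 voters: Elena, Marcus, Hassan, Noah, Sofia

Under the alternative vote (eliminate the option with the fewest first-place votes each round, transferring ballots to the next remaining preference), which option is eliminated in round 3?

Hassan

Round 1: Hassan 14, Elena 20, Noah 5, Marcus 40, Sofia 9. Eliminate Noah.
Round 2: Hassan 14, Elena 25, Marcus 40, Sofia 9. Eliminate Sofia.
Round 3: Hassan 14, Elena 34, Marcus 40. Eliminate Hassan.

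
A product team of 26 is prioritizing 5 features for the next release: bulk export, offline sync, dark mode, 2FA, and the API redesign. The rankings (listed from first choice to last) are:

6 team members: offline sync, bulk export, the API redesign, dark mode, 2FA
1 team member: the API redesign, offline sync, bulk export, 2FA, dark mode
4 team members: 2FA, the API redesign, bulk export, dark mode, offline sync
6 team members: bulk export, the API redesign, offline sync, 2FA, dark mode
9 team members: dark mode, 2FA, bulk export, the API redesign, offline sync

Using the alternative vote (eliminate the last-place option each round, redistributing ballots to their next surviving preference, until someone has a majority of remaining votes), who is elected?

Round 1: bulk export 6, offline sync 6, dark mode 9, 2FA 4, the API redesign 1. Eliminate the API redesign.
Round 2: bulk export 6, offline sync 7, dark mode 9, 2FA 4. Eliminate 2FA.
Round 3: bulk export 10, offline sync 7, dark mode 9. Eliminate offline sync.
Round 4: bulk export 17, dark mode 9. Bulk export has a majority.

bulk export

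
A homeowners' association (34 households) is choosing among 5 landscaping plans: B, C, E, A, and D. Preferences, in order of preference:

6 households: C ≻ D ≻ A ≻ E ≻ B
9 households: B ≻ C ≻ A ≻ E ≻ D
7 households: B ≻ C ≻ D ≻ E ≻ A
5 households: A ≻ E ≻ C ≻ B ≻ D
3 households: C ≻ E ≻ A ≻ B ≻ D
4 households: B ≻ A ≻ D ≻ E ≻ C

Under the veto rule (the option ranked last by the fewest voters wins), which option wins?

E

Last-place votes: B 6, C 4, E 0, A 7, D 17.
E is ranked last by the fewest voters, so E wins.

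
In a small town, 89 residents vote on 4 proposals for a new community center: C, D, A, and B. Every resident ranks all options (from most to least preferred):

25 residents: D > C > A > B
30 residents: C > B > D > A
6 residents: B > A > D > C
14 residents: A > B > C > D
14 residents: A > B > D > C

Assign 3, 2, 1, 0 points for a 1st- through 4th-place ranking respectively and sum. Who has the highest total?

C: 25·2 + 30·3 + 6·0 + 14·1 + 14·0 = 154
D: 25·3 + 30·1 + 6·1 + 14·0 + 14·1 = 125
A: 25·1 + 30·0 + 6·2 + 14·3 + 14·3 = 121
B: 25·0 + 30·2 + 6·3 + 14·2 + 14·2 = 134
C has the highest Borda score (154).

C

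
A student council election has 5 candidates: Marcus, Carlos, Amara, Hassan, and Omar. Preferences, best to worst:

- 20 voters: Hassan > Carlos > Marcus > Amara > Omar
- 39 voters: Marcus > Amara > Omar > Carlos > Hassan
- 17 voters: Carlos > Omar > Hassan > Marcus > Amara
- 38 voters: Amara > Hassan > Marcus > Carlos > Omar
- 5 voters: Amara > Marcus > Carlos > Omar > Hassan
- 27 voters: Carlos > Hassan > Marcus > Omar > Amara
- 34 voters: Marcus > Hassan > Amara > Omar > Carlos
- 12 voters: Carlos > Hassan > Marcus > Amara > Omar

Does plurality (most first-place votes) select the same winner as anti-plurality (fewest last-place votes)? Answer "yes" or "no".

yes

Plurality — first-place votes: Marcus 73, Carlos 56, Amara 43, Hassan 20, Omar 0. Winner: Marcus.
Anti-plurality — last-place votes: Marcus 0, Carlos 34, Amara 44, Hassan 44, Omar 70. Winner: Marcus.
The two methods agree.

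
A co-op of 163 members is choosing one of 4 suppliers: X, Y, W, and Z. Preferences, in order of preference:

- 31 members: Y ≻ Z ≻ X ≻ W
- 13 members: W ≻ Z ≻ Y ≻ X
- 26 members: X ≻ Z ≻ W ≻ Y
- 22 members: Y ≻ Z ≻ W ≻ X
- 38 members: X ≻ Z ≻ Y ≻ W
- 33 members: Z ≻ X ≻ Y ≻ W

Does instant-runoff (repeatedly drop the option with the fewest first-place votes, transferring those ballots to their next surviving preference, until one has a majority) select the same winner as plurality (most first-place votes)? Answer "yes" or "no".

yes

Instant-runoff — R1 X 64, Y 53, W 13, Z 33 (W out); R2 X 64, Y 53, Z 46 (Z out); R3 X 97, Y 66 (X winner). Winner: X.
Plurality — first-place votes: X 64, Y 53, W 13, Z 33. Winner: X.
The two methods agree.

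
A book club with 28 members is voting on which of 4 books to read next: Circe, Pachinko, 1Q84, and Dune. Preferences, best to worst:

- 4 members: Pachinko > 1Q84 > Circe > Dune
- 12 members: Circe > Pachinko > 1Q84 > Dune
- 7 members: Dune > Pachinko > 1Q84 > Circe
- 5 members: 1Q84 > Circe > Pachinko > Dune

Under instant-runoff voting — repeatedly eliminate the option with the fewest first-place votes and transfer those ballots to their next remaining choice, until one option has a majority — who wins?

1Q84

Round 1: Circe 12, Pachinko 4, 1Q84 5, Dune 7. Eliminate Pachinko.
Round 2: Circe 12, 1Q84 9, Dune 7. Eliminate Dune.
Round 3: Circe 12, 1Q84 16. 1Q84 has a majority.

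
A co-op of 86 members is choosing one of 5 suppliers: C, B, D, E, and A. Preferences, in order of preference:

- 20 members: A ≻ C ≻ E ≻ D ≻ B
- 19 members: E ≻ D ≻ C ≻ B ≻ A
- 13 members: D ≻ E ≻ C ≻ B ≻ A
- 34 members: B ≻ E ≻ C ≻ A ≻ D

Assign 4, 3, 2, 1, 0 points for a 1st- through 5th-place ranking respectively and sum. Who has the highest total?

C: 20·3 + 19·2 + 13·2 + 34·2 = 192
B: 20·0 + 19·1 + 13·1 + 34·4 = 168
D: 20·1 + 19·3 + 13·4 + 34·0 = 129
E: 20·2 + 19·4 + 13·3 + 34·3 = 257
A: 20·4 + 19·0 + 13·0 + 34·1 = 114
E has the highest Borda score (257).

E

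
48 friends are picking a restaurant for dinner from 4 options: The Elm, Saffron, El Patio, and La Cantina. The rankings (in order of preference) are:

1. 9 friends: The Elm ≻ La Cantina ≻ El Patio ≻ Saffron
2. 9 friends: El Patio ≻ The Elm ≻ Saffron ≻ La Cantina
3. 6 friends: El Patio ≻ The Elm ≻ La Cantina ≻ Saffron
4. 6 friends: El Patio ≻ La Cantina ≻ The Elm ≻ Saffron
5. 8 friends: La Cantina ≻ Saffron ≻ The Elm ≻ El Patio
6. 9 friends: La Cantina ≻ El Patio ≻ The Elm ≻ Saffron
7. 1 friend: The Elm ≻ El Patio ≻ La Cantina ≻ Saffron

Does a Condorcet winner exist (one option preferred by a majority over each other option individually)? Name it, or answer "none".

none

Checking pairwise contests:
El Patio beats The Elm 30–18.
The Elm beats Saffron 40–8.
La Cantina beats El Patio 26–22.
The Elm beats La Cantina 25–23.
Every option loses at least one head-to-head, so there is no Condorcet winner.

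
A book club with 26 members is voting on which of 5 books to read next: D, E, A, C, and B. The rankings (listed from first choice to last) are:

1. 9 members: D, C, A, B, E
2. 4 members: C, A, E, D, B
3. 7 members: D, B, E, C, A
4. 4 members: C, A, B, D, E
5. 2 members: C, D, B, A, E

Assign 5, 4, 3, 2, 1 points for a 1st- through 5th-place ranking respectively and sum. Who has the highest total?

D: 9·5 + 4·2 + 7·5 + 4·2 + 2·4 = 104
E: 9·1 + 4·3 + 7·3 + 4·1 + 2·1 = 48
A: 9·3 + 4·4 + 7·1 + 4·4 + 2·2 = 70
C: 9·4 + 4·5 + 7·2 + 4·5 + 2·5 = 100
B: 9·2 + 4·1 + 7·4 + 4·3 + 2·3 = 68
D has the highest Borda score (104).

D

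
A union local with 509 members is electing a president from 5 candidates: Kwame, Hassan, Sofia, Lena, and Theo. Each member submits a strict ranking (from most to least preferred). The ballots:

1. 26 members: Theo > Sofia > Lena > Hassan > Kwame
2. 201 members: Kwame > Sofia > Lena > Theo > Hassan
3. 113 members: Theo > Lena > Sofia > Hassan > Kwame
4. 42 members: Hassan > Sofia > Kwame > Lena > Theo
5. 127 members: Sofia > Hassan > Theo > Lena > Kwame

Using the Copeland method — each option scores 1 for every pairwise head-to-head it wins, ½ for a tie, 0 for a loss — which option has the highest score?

Kwame: loses to Hassan, Sofia, Lena, and Theo → score 0.
Hassan: beats Kwame; loses to Sofia, Lena, and Theo → score 1.
Sofia: beats Kwame, Hassan, Lena, and Theo → score 4.
Lena: beats Kwame and Hassan; loses to Sofia and Theo → score 2.
Theo: beats Kwame, Hassan, and Lena; loses to Sofia → score 3.
Sofia has the best pairwise record.

Sofia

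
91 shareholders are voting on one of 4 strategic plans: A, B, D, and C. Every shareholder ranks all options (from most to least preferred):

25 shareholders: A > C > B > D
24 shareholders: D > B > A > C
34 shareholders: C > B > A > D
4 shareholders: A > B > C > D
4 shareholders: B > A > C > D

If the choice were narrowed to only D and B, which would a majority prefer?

Voters preferring D to B: 24; preferring B to D: 67.
B wins the head-to-head.

B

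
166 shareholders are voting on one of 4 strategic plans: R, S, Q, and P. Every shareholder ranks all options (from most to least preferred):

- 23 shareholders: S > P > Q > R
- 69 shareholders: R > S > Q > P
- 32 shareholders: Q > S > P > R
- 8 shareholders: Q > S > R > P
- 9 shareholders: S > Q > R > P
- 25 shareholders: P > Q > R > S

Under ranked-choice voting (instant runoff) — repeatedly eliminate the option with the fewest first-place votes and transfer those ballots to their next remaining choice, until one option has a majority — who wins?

Round 1: R 69, S 32, Q 40, P 25. Eliminate P.
Round 2: R 69, S 32, Q 65. Eliminate S.
Round 3: R 69, Q 97. Q has a majority.

Q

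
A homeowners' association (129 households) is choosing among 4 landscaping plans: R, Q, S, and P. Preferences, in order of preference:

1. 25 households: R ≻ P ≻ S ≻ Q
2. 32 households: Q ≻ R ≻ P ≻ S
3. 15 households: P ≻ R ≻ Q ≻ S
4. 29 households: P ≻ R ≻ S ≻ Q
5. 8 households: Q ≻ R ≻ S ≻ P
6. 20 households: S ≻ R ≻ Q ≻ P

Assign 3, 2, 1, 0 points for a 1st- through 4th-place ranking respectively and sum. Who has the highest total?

R: 25·3 + 32·2 + 15·2 + 29·2 + 8·2 + 20·2 = 283
Q: 25·0 + 32·3 + 15·1 + 29·0 + 8·3 + 20·1 = 155
S: 25·1 + 32·0 + 15·0 + 29·1 + 8·1 + 20·3 = 122
P: 25·2 + 32·1 + 15·3 + 29·3 + 8·0 + 20·0 = 214
R has the highest Borda score (283).

R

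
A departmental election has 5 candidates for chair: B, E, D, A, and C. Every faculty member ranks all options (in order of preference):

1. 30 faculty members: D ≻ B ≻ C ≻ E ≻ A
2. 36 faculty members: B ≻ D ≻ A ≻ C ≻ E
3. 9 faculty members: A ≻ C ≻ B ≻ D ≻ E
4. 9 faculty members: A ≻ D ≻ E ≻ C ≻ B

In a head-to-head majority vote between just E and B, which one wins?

Voters preferring E to B: 9; preferring B to E: 75.
B wins the head-to-head.

B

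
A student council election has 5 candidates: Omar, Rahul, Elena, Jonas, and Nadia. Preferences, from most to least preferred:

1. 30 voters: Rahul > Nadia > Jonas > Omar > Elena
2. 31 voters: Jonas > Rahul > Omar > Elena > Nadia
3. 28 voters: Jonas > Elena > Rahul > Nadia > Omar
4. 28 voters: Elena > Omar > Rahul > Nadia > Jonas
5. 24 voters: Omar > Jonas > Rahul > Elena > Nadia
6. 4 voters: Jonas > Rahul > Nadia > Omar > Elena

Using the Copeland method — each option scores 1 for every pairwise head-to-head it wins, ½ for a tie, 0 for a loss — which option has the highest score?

Omar: beats Elena and Nadia; loses to Rahul and Jonas → score 2.
Rahul: beats Omar, Elena, and Nadia; loses to Jonas → score 3.
Elena: beats Nadia; loses to Omar, Rahul, and Jonas → score 1.
Jonas: beats Omar, Rahul, Elena, and Nadia → score 4.
Nadia: loses to Omar, Rahul, Elena, and Jonas → score 0.
Jonas has the best pairwise record.

Jonas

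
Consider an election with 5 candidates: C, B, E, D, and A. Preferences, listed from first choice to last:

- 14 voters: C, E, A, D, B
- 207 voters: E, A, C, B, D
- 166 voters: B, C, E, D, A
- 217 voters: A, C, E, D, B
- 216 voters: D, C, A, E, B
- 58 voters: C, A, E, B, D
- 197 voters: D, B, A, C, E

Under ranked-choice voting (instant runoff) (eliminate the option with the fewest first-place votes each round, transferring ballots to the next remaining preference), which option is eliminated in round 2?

Round 1: C 72, B 166, E 207, D 413, A 217. Eliminate C.
Round 2: B 166, E 221, D 413, A 275. Eliminate B.

B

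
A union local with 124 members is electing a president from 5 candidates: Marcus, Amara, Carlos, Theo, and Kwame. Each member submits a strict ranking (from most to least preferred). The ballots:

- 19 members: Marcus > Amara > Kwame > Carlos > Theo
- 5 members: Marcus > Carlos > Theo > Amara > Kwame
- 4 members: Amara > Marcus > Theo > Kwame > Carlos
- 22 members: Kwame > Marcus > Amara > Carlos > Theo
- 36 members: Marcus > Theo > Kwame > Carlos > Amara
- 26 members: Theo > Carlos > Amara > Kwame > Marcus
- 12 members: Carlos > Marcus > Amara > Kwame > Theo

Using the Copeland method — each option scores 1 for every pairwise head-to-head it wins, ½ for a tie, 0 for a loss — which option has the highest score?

Marcus

Marcus: beats Amara, Carlos, Theo, and Kwame → score 4.
Amara: beats Kwame; loses to Marcus, Carlos, and Theo → score 1.
Carlos: beats Amara; loses to Marcus, Theo, and Kwame → score 1.
Theo: beats Amara, Carlos, and Kwame; loses to Marcus → score 3.
Kwame: beats Carlos; loses to Marcus, Amara, and Theo → score 1.
Marcus has the best pairwise record.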